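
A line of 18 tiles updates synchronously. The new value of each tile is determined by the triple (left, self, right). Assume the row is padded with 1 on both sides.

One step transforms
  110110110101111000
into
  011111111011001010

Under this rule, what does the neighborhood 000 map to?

1

At position 16 the neighborhood is 000; the next row has 1 there.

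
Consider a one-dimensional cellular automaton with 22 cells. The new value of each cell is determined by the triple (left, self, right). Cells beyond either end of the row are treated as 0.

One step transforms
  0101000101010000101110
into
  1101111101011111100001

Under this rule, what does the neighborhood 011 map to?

At position 18 the neighborhood is 011; the next row has 0 there.

0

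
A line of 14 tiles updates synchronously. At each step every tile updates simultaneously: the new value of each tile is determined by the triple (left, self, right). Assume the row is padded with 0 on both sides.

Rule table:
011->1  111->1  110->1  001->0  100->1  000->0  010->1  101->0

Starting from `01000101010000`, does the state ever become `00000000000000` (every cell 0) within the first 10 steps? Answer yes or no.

01100101011000
01110101011100
01110101011110
01110101011111
01110101011111  (fixed point — unchanged through step 10)
step 10 is 01110101011111, still not uniform 0

no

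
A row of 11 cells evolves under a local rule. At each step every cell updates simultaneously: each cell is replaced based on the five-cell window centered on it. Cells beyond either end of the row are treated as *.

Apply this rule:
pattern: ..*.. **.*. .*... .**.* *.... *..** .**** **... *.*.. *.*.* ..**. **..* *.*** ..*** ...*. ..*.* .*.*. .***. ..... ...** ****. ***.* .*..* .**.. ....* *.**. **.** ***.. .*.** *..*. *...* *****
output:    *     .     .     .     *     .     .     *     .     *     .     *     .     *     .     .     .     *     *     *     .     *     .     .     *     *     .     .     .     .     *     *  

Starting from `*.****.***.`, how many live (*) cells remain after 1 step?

4

*....*..**.
count of *: 4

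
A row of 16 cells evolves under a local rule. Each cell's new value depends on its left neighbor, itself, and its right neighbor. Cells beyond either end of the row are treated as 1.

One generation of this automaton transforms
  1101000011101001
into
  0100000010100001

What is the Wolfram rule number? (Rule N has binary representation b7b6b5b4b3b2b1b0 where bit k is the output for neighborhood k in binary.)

72

position 0: 111 → 0  (bit 7 = 0)
position 1: 110 → 1  (bit 6 = 1)
position 2: 101 → 0  (bit 5 = 0)
position 4: 100 → 0  (bit 4 = 0)
position 8: 011 → 1  (bit 3 = 1)
position 3: 010 → 0  (bit 2 = 0)
position 7: 001 → 0  (bit 1 = 0)
position 5: 000 → 0  (bit 0 = 0)
bits b7..b0 = 01001000 = 72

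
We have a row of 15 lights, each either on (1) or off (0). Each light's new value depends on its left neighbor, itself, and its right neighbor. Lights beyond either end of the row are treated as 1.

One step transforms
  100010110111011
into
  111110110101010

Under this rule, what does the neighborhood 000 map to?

1

At position 2 the neighborhood is 000; the next row has 1 there.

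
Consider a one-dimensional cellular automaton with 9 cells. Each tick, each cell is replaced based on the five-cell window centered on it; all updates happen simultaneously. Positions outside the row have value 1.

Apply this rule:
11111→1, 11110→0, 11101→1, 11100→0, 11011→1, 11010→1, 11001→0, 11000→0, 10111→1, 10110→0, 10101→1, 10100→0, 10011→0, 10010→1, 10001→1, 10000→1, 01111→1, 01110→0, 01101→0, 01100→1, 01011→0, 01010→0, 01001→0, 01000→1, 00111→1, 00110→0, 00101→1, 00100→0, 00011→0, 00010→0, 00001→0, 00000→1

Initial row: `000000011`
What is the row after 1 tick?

011110011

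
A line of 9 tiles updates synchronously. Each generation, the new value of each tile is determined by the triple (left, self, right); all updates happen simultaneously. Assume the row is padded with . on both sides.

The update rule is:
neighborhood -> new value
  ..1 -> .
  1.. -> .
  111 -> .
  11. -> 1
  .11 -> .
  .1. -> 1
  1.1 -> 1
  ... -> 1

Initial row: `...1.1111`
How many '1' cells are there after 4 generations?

2

generation 1: 11.11...1
generation 2: .11.1.1.1
generation 3: ..1111111
generation 4: 1.......1
count of 1: 2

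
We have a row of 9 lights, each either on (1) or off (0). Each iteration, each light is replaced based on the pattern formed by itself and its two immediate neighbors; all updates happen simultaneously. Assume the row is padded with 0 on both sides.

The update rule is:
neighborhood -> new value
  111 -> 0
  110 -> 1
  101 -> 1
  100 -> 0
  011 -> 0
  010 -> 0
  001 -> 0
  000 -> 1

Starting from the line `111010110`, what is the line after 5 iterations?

001101010
100110100
000011001
111001000
001000011

001000011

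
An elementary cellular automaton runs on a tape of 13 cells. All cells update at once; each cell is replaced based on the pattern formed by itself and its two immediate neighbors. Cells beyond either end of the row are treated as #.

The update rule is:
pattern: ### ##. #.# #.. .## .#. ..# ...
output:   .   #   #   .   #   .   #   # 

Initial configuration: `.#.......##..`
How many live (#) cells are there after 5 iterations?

#..########.#
#.##......###
####.######..
...###....#.#
.###.#.###.##
count of #: 9

9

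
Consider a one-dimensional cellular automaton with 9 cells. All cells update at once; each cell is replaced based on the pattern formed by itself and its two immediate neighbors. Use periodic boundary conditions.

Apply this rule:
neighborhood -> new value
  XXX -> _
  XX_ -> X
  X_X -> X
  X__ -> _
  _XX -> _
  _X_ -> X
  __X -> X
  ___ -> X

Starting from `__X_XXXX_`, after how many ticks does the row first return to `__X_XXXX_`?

XXXX___X_
___X_XXXX
_XXXX___X
X___X_XXX
X_XXXX___
XX___X_XX
_X_XXXX__
XXX___X_X
__X_XXXX_

9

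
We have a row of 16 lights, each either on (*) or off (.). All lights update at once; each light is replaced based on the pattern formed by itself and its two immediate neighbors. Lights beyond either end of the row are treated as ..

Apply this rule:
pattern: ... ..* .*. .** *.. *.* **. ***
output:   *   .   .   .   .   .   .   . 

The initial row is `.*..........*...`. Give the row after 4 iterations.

**..........*...

...********...**
**..........*...
...********...**  (repeats iteration 1; period 2)
iteration 4: **..........*...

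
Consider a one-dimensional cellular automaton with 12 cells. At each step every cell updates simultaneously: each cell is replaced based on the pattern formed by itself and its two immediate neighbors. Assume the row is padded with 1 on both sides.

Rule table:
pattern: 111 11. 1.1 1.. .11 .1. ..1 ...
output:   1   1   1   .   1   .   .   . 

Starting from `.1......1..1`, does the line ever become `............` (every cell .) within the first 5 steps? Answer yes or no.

no

1..........1
1..........1  (fixed point — unchanged through step 5)
step 5 is 1..........1, still not uniform .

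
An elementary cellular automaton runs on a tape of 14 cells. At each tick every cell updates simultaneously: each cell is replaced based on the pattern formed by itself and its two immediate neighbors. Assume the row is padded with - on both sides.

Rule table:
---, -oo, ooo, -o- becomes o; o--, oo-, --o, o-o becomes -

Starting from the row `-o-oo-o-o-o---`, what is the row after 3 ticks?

-o-o--o-o-o-oo
-o-o--o-o-o-o-
-o-o--o-o-o-o-

-o-o--o-o-o-o-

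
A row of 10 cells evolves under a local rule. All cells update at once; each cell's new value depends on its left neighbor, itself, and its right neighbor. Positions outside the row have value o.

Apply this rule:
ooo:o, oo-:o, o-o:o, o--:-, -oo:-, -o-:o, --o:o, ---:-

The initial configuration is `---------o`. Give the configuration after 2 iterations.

-------ooo

--------o-
-------ooo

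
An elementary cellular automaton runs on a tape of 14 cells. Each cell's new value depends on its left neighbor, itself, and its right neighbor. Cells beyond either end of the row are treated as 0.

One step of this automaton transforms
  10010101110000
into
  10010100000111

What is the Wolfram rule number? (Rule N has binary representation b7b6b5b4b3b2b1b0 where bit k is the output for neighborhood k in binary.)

position 8: 111 → 0  (bit 7 = 0)
position 9: 110 → 0  (bit 6 = 0)
position 4: 101 → 0  (bit 5 = 0)
position 1: 100 → 0  (bit 4 = 0)
position 7: 011 → 0  (bit 3 = 0)
position 0: 010 → 1  (bit 2 = 1)
position 2: 001 → 0  (bit 1 = 0)
position 11: 000 → 1  (bit 0 = 1)
bits b7..b0 = 00000101 = 5

5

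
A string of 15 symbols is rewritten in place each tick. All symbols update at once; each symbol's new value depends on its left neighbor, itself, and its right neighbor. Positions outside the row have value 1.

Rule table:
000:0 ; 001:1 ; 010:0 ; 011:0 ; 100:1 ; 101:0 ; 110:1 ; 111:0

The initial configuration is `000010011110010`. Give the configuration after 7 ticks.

110100110101000

tick 1: 100101100011100
tick 2: 111000110100111
tick 3: 001101010011000
tick 4: 110100001101101
tick 5: 010010010100100
tick 6: 001101100011011
tick 7: 110100110101000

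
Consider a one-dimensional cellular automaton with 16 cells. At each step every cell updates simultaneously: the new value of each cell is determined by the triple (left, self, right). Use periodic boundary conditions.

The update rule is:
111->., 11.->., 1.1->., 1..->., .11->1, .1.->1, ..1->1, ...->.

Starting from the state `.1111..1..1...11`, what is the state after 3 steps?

1...11..11.11..1

.1....11.11..11.
11...11..1..11..
1...11..11.11..1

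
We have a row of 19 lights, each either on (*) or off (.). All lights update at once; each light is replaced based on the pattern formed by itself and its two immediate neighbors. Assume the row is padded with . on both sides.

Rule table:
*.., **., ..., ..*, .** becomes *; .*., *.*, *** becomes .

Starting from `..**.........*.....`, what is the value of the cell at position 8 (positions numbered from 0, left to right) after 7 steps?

step 1: *************.*****
step 2: *...........*.*...*
step 3: .***********...***.
step 4: **.........*****.**
step 5: ************...*.**
step 6: *..........****..**
step 7: .***********..*****
position 8 holds *

*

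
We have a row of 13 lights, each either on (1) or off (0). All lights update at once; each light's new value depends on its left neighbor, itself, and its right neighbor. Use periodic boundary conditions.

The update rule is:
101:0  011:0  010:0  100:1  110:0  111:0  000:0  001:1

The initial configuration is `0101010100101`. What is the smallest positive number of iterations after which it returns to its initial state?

iteration 1: 0000000011000
iteration 2: 0000000100100
iteration 3: 0000001011010
iteration 4: 0000010000001
iteration 5: 1000101000010
iteration 6: 0101000100100
iteration 7: 1000101011010
iteration 8: 0101000000000
iteration 9: 1000100000000
iteration 10: 0101010000001
iteration 11: 0000001000010
iteration 12: 0000010100101
iteration 13: 1000100011000
iteration 14: 0101010100101

14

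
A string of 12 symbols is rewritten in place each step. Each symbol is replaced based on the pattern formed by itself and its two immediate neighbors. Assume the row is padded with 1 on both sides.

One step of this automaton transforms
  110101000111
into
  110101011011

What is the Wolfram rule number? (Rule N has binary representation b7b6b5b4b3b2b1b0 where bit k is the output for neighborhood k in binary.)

position 0: 111 → 1  (bit 7 = 1)
position 1: 110 → 1  (bit 6 = 1)
position 2: 101 → 0  (bit 5 = 0)
position 6: 100 → 0  (bit 4 = 0)
position 9: 011 → 0  (bit 3 = 0)
position 3: 010 → 1  (bit 2 = 1)
position 8: 001 → 1  (bit 1 = 1)
position 7: 000 → 1  (bit 0 = 1)
bits b7..b0 = 11000111 = 199

199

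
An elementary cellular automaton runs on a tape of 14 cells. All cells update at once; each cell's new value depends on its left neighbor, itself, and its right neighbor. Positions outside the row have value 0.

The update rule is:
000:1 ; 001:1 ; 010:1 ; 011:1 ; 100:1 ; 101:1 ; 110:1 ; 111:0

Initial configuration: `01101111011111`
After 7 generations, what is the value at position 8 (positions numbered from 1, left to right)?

1

11111001110001
10001111011111
11111001110001  (repeats generation 1; period 2)
generation 7: 11111001110001
position 8 holds 1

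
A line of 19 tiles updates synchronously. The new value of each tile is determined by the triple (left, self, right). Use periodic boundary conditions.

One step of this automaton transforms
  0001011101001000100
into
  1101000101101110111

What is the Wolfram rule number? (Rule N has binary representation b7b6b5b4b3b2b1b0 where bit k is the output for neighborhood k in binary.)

85

position 6: 111 → 0  (bit 7 = 0)
position 7: 110 → 1  (bit 6 = 1)
position 4: 101 → 0  (bit 5 = 0)
position 10: 100 → 1  (bit 4 = 1)
position 5: 011 → 0  (bit 3 = 0)
position 3: 010 → 1  (bit 2 = 1)
position 2: 001 → 0  (bit 1 = 0)
position 0: 000 → 1  (bit 0 = 1)
bits b7..b0 = 01010101 = 85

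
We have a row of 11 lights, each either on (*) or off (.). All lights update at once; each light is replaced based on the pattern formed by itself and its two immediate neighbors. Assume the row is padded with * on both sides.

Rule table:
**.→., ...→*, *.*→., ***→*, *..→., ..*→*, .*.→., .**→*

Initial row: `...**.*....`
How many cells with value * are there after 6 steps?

.***....***
.**..******
.*..*******
...********
.**********
.**********
count of *: 10

10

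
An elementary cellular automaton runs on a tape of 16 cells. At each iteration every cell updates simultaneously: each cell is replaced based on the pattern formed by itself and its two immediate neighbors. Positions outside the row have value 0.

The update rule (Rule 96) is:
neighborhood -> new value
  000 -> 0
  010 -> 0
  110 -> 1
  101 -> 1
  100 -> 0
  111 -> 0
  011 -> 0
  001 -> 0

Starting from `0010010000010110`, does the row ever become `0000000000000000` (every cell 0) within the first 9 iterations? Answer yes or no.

0000000000001010
0000000000000100
0000000000000000
all cells are 0 at iteration 3

yes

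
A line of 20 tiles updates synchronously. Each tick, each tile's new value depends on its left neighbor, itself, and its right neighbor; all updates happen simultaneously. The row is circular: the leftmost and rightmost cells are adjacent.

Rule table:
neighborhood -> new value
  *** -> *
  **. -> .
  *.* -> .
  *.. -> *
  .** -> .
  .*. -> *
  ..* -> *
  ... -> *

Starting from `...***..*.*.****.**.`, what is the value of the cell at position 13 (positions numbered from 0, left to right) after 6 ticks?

***.*.***.*..**....*
**..*..*..***..****.
..********.*.**.**..
**.******..*......**
*...****.*********.*
.***.**...*******...
position 13 holds *

*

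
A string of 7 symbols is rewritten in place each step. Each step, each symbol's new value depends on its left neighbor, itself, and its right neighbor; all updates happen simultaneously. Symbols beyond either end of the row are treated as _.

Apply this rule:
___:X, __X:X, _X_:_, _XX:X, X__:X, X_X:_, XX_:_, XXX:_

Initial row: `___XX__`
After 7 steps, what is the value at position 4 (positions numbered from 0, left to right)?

XXXX_XX
X____X_
_XXXX_X
XX_____
X_XXXXX
__X____
XX_XXXX
position 4 holds X

X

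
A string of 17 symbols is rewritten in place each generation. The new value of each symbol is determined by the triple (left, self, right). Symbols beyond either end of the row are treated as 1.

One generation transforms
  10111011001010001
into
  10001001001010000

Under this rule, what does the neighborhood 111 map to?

At position 3 the neighborhood is 111; the next row has 0 there.

0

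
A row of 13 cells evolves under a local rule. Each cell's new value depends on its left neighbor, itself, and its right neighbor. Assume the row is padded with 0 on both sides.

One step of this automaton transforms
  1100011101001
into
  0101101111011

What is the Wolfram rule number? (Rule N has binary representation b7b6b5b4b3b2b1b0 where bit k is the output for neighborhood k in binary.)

position 6: 111 → 1  (bit 7 = 1)
position 1: 110 → 1  (bit 6 = 1)
position 8: 101 → 1  (bit 5 = 1)
position 2: 100 → 0  (bit 4 = 0)
position 0: 011 → 0  (bit 3 = 0)
position 9: 010 → 1  (bit 2 = 1)
position 4: 001 → 1  (bit 1 = 1)
position 3: 000 → 1  (bit 0 = 1)
bits b7..b0 = 11100111 = 231

231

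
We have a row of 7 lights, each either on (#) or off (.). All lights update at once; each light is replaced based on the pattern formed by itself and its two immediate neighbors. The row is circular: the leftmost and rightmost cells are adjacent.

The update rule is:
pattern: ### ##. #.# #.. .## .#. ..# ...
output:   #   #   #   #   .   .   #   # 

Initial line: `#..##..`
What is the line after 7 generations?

##.###.

.##.###
#.##.##
##.##.#
###.##.
.###.##
#.###.#
##.###.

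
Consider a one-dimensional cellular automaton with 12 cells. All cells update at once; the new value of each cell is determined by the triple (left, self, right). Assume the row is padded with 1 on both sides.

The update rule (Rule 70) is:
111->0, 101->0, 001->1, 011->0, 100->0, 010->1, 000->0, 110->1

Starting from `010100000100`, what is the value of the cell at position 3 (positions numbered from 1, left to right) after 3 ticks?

0

010100001101
010100010100
010100110101
position 3 holds 0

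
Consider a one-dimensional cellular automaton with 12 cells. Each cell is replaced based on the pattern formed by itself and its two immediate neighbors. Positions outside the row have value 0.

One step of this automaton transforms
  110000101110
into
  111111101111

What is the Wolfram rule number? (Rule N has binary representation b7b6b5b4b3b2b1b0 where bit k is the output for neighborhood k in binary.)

223

position 9: 111 → 1  (bit 7 = 1)
position 1: 110 → 1  (bit 6 = 1)
position 7: 101 → 0  (bit 5 = 0)
position 2: 100 → 1  (bit 4 = 1)
position 0: 011 → 1  (bit 3 = 1)
position 6: 010 → 1  (bit 2 = 1)
position 5: 001 → 1  (bit 1 = 1)
position 3: 000 → 1  (bit 0 = 1)
bits b7..b0 = 11011111 = 223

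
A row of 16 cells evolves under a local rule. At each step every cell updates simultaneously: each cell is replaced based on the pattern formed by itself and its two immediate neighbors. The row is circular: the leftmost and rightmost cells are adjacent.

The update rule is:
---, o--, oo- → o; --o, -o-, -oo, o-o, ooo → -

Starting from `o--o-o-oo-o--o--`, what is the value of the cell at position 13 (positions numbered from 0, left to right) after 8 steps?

step 1: -o------o--o--o-
step 2: --ooooo--o--o--o
step 3: o-----oo--o--o--
step 4: -oooo--oo--o--o-
step 5: ----oo--oo--o--o
step 6: ooo--oo--oo--o--
step 7: --oo--oo--oo--o-
step 8: o--oo--oo--oo--o
position 13 holds -

-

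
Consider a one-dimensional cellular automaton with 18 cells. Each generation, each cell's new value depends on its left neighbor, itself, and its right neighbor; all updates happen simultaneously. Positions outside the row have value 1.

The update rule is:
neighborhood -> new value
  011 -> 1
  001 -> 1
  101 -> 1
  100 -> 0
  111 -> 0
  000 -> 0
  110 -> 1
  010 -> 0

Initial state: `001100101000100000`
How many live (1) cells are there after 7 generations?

011101010001000001
110110100010000011
011111000100000110
110001001000001111
010010010000011000
100100100000111001
101001000001101011
count of 1: 8

8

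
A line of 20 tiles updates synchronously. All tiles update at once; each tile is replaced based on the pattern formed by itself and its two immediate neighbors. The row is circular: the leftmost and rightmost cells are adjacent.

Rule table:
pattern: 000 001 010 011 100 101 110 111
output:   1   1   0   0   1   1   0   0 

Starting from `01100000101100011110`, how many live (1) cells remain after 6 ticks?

9

10011111010011100001
01100000101100011110  (repeats tick 0; period 2)
tick 6: 01100000101100011110
count of 1: 9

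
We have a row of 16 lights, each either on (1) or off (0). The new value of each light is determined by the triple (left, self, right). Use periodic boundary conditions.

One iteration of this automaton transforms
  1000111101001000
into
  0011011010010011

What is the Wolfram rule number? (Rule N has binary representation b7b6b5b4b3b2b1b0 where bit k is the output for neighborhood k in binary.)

163

position 5: 111 → 1  (bit 7 = 1)
position 7: 110 → 0  (bit 6 = 0)
position 8: 101 → 1  (bit 5 = 1)
position 1: 100 → 0  (bit 4 = 0)
position 4: 011 → 0  (bit 3 = 0)
position 0: 010 → 0  (bit 2 = 0)
position 3: 001 → 1  (bit 1 = 1)
position 2: 000 → 1  (bit 0 = 1)
bits b7..b0 = 10100011 = 163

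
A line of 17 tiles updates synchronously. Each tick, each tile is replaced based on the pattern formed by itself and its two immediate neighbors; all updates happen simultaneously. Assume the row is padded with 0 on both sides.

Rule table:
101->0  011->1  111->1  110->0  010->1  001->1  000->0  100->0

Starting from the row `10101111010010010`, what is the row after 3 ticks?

10101110010110110
10101100110100100
10101001100101100

10101001100101100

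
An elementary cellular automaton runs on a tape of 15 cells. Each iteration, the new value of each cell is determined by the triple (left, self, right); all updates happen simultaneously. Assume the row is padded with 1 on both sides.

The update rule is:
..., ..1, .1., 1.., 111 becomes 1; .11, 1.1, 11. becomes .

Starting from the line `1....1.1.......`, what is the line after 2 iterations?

..111...1111111

.11111.11111111
..111...1111111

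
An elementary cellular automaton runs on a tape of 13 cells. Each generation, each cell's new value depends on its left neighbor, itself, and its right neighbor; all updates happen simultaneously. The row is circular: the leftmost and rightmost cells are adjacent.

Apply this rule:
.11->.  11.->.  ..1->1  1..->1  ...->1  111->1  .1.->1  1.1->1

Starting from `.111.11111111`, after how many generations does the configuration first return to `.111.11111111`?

14

1.1.1.111111.
111111.1111.1
11111.1.11.1.
.111.111..111
1.1.1.1.11.1.
11111111..111
1111111.11.11
111111.1..1.1
11111.111111.
.111.1.1111.1
1.1.111.11.11
.111.1.1..1.1
1.1.111111111
.111.11111111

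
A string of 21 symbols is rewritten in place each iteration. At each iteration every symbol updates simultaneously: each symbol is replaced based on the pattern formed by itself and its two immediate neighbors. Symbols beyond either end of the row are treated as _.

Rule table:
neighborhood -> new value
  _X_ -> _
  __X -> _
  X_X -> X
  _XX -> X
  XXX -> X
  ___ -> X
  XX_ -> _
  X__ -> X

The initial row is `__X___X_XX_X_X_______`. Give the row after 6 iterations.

X__XX__XX_X_X_XXXXXXX
_X_X_X_X_X_X_XXXXXXX_
__X_X_X_X_X_XXXXXXX_X
X__X_X_X_X_XXXXXXX_X_
_X__X_X_X_XXXXXXX_X_X
__X__X_X_XXXXXXX_X_X_

__X__X_X_XXXXXXX_X_X_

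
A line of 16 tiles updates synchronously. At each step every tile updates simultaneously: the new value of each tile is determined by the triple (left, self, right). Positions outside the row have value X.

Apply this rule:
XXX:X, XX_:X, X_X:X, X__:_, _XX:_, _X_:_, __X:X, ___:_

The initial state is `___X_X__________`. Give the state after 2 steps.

__X_X__________X
_X_X__________X_

_X_X__________X_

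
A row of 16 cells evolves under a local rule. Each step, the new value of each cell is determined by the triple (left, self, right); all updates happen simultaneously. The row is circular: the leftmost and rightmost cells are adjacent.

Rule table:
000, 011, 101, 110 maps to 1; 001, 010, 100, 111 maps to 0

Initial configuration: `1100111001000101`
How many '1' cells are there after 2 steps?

6

0100101000010011
1000010011000011
count of 1: 6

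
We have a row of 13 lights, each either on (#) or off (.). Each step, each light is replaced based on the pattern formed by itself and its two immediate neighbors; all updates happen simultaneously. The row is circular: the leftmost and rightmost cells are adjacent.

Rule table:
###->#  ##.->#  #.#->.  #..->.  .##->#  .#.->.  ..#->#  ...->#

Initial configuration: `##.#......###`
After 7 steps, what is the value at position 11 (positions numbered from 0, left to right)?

#

step 1: ##...########
step 2: ##.##########
step 3: ##.##########  (fixed point — unchanged through step 7)
position 11 holds #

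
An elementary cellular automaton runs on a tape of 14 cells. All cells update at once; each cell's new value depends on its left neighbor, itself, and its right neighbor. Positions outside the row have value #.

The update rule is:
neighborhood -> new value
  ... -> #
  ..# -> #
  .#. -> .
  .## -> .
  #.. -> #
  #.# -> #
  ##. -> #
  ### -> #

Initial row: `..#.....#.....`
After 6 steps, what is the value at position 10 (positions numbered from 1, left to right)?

step 1: ##.#####.#####
step 2: ###.#####.####
step 3: ####.#####.###
step 4: #####.#####.##
step 5: ######.#####.#
step 6: #######.#####.
position 10 holds #

#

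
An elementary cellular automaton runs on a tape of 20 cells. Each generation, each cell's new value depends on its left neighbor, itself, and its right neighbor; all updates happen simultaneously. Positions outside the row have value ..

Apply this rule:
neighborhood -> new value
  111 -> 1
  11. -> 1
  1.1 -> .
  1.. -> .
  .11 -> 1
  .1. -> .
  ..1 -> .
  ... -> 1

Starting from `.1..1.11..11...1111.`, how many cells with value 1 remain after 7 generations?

14

generation 1: ......11..11.1.1111.
generation 2: 11111.11..11...1111.
generation 3: 11111.11..11.1.1111.
generation 4: 11111.11..11...1111.  (repeats generation 2; period 2)
generation 7: 11111.11..11.1.1111.
count of 1: 14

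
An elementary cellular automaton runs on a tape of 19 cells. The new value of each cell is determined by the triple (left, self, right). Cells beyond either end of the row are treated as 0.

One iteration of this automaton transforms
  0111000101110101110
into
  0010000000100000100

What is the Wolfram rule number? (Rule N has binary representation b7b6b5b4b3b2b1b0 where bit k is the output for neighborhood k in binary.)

position 2: 111 → 1  (bit 7 = 1)
position 3: 110 → 0  (bit 6 = 0)
position 8: 101 → 0  (bit 5 = 0)
position 4: 100 → 0  (bit 4 = 0)
position 1: 011 → 0  (bit 3 = 0)
position 7: 010 → 0  (bit 2 = 0)
position 0: 001 → 0  (bit 1 = 0)
position 5: 000 → 0  (bit 0 = 0)
bits b7..b0 = 10000000 = 128

128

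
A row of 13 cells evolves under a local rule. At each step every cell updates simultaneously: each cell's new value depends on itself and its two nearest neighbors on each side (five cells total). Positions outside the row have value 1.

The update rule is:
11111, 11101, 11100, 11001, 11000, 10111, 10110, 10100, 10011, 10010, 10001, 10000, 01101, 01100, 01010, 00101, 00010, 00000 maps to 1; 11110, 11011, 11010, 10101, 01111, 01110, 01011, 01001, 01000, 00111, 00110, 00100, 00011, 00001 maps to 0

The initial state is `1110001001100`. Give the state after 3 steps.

1010100010001

1011110010111
1010011110101
1010100010001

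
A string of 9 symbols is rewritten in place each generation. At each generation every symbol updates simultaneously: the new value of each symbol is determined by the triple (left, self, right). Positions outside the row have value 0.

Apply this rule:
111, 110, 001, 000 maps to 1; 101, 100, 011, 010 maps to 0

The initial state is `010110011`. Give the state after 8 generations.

010110000

100010101
001100000
110101111
010000111
100111011
001011001
110001010
010110000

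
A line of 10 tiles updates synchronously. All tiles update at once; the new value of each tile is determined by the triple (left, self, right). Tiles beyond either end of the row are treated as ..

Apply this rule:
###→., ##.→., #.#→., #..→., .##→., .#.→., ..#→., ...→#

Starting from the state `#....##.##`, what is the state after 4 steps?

#....#####

..##......
#....#####
..##......  (repeats step 1; period 2)
step 4: #....#####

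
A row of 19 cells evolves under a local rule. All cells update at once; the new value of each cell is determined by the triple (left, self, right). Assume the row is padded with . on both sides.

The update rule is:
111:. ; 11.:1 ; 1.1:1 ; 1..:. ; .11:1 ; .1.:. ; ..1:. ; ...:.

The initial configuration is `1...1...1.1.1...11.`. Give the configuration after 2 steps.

.........1.1....11.
..........1.....11.

..........1.....11.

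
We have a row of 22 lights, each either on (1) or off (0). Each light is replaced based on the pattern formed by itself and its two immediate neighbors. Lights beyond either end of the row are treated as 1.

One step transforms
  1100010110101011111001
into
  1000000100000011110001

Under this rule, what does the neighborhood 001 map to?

At position 4 the neighborhood is 001; the next row has 0 there.

0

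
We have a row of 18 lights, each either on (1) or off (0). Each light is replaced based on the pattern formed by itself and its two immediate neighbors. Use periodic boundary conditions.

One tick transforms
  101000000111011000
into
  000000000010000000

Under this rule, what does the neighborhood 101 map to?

0

At position 1 the neighborhood is 101; the next row has 0 there.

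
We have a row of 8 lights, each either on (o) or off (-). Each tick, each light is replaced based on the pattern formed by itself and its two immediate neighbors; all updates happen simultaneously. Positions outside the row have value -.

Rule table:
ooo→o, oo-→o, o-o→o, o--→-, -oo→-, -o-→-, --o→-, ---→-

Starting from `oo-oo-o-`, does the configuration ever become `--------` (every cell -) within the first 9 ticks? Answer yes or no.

-oo-oo--
--oo-o--
---oo---
----o---
--------
all cells are - at tick 5

yes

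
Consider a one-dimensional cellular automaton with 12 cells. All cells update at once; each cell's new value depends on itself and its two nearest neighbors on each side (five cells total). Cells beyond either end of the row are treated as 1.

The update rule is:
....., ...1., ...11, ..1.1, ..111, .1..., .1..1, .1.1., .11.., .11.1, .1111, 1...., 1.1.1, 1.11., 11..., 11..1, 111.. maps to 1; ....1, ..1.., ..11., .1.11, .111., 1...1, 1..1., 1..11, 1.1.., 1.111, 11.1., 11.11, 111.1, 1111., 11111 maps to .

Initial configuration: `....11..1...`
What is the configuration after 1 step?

11.1.11..1.1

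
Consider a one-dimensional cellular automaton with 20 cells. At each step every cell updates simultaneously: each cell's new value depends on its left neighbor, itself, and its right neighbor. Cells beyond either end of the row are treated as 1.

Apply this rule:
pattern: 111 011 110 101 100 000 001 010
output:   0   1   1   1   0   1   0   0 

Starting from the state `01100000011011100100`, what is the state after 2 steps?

11101111011110100000
00111001110011001110

00111001110011001110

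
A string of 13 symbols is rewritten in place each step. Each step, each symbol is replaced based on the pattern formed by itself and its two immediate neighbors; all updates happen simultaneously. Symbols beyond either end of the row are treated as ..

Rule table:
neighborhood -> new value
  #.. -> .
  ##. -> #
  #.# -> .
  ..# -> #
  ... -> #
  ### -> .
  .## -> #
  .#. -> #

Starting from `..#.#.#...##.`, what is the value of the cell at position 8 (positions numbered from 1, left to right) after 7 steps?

.

###.#.#.####.
#.#.#.#.#..#.
#.#.#.#.#.##.
#.#.#.#.#.##.  (fixed point — unchanged through step 7)
position 8 holds .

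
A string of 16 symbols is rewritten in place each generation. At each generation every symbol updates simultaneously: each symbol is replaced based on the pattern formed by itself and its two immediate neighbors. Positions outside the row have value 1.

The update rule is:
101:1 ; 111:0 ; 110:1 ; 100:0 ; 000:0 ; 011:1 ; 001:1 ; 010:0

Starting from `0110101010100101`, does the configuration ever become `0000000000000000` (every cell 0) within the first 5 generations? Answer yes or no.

1111010101001011
0001101010010110
0011110100101111
0110011001011000
1110111010111001
generation 5 is 1110111010111001, still not uniform 0

no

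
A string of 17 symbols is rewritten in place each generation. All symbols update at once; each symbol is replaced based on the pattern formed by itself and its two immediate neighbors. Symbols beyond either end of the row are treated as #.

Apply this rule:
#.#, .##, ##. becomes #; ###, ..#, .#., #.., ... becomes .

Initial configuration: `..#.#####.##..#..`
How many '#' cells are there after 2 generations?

4

...##...####.....
...##...#..#.....
count of #: 4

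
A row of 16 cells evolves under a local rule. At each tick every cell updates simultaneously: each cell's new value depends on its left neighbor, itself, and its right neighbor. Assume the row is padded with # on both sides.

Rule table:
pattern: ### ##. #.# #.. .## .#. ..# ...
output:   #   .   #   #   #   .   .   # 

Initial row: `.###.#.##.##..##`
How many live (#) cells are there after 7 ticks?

13

###.#.##.##.#.##
##.#.##.##.#.###
#.#.##.##.#.####
.#.##.##.#.#####
#.##.##.#.######
.##.##.#.#######
##.##.#.########
count of #: 13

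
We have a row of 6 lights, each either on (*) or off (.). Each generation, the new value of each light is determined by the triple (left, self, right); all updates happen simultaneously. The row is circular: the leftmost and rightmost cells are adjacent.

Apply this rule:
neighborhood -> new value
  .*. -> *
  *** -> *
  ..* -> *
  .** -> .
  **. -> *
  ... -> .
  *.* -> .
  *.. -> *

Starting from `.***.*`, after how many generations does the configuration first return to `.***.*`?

..**.*
**.*.*
**.*..
.*.***
.*..**
.***.*

6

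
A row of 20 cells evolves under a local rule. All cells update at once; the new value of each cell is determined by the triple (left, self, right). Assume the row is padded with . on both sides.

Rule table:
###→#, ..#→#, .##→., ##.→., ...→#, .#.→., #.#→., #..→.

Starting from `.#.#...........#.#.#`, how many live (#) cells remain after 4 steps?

7

#....##########.....
..###.########..####
##.#...######..#.##.
.....##.####..#.....
count of #: 7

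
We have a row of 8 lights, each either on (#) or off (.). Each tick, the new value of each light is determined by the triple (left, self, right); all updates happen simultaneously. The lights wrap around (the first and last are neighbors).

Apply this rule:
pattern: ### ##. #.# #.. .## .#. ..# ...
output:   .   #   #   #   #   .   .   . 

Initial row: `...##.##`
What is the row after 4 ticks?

#..#####
##.#....
###.#...
#.##.#..

#.##.#..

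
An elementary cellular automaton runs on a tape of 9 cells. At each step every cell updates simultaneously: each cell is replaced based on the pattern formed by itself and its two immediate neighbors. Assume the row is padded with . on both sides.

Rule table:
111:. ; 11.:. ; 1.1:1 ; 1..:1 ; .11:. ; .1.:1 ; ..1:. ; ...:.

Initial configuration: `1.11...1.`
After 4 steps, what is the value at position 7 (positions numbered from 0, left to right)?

1

11..1..11
..1.11...
..11..1..
....1.11.
position 7 holds 1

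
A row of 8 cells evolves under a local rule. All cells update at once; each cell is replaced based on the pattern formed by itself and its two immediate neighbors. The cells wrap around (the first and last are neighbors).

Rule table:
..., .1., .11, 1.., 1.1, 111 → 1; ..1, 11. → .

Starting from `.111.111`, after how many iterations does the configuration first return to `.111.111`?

4

iteration 1: 111.111.
iteration 2: 11.111.1
iteration 3: 1.111.11
iteration 4: .111.111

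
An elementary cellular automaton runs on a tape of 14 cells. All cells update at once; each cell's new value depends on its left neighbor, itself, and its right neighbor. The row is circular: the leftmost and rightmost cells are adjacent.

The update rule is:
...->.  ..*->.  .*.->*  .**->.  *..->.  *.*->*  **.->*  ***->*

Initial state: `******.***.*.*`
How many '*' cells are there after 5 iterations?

12

*******.*****.
.*******.*****
*.*******.****
**.*******.***
***.*******.**
count of *: 12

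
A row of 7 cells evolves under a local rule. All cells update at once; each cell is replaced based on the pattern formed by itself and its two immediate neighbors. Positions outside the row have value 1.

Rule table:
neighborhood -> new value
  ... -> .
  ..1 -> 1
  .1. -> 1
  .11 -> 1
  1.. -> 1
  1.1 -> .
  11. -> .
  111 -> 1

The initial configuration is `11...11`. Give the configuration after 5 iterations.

1.11111

1.1.111
..1.111
111.111
11..111
1.11111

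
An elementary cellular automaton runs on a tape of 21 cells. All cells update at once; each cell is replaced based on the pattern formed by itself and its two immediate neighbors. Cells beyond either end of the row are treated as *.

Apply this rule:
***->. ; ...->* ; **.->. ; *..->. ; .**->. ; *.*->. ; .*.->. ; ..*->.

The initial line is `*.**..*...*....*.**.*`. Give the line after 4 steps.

.******...*....*****.

........*...**.......
.******...*....*****.
........*...**.......  (repeats step 1; period 2)
step 4: .******...*....*****.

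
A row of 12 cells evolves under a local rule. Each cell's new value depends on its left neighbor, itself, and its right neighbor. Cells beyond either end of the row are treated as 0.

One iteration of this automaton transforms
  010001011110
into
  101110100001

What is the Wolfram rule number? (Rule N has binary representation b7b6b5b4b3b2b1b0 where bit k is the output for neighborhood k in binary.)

position 8: 111 → 0  (bit 7 = 0)
position 10: 110 → 0  (bit 6 = 0)
position 6: 101 → 1  (bit 5 = 1)
position 2: 100 → 1  (bit 4 = 1)
position 7: 011 → 0  (bit 3 = 0)
position 1: 010 → 0  (bit 2 = 0)
position 0: 001 → 1  (bit 1 = 1)
position 3: 000 → 1  (bit 0 = 1)
bits b7..b0 = 00110011 = 51

51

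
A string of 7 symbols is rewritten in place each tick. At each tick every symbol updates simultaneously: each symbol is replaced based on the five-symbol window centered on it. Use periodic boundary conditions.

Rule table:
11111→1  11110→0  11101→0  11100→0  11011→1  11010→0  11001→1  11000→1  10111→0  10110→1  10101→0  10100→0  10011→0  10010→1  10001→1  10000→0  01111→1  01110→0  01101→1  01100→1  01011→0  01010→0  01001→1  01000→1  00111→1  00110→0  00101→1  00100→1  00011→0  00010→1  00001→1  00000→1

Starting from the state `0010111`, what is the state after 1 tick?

1110000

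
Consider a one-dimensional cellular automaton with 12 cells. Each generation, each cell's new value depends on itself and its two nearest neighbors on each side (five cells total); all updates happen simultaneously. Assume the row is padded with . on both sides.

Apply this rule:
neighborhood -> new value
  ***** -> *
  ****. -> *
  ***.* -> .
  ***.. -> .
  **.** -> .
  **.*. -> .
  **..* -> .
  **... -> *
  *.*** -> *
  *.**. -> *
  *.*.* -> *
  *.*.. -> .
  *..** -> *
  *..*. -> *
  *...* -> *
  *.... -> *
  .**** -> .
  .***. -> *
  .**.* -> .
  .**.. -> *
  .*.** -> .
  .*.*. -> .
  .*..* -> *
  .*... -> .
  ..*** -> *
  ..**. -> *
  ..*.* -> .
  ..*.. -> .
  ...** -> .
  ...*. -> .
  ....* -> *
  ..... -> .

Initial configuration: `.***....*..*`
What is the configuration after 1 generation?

.**.***..**.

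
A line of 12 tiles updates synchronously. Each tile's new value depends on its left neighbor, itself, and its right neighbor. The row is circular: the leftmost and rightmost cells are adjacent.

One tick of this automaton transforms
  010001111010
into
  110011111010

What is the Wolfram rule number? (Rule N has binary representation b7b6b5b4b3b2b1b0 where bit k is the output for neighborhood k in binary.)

position 6: 111 → 1  (bit 7 = 1)
position 8: 110 → 1  (bit 6 = 1)
position 9: 101 → 0  (bit 5 = 0)
position 2: 100 → 0  (bit 4 = 0)
position 5: 011 → 1  (bit 3 = 1)
position 1: 010 → 1  (bit 2 = 1)
position 0: 001 → 1  (bit 1 = 1)
position 3: 000 → 0  (bit 0 = 0)
bits b7..b0 = 11001110 = 206

206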